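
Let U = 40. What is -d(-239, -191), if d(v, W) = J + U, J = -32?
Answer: -8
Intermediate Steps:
d(v, W) = 8 (d(v, W) = -32 + 40 = 8)
-d(-239, -191) = -1*8 = -8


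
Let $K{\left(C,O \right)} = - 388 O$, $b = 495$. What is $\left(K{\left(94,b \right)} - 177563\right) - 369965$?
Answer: $-739588$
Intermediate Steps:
$\left(K{\left(94,b \right)} - 177563\right) - 369965 = \left(\left(-388\right) 495 - 177563\right) - 369965 = \left(-192060 - 177563\right) - 369965 = -369623 - 369965 = -739588$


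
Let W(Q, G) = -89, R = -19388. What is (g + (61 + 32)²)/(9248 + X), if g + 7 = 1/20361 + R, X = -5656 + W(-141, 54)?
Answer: -218799305/71324583 ≈ -3.0677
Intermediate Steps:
X = -5745 (X = -5656 - 89 = -5745)
g = -394901594/20361 (g = -7 + (1/20361 - 19388) = -7 - 394759067/20361 = -394901594/20361 ≈ -19395.)
(g + (61 + 32)²)/(9248 + X) = (-394901594/20361 + (61 + 32)²)/(9248 - 5745) = (-394901594/20361 + 93²)/3503 = (-394901594/20361 + 8649)*(1/3503) = -218799305/20361*1/3503 = -218799305/71324583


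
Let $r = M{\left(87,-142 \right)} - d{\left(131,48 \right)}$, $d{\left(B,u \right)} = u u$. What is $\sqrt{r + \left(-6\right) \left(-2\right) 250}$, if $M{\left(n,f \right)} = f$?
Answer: $\sqrt{554} \approx 23.537$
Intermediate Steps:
$d{\left(B,u \right)} = u^{2}$
$r = -2446$ ($r = -142 - 48^{2} = -142 - 2304 = -2446$)
$\sqrt{r + \left(-6\right) \left(-2\right) 250} = \sqrt{-2446 + \left(-6\right) \left(-2\right) 250} = \sqrt{-2446 + 12 \cdot 250} = \sqrt{-2446 + 3000} = \sqrt{554}$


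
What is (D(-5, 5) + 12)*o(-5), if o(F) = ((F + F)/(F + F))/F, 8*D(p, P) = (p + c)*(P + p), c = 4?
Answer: -12/5 ≈ -2.4000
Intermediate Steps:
D(p, P) = (4 + p)*(P + p)/8 (D(p, P) = ((p + 4)*(P + p))/8 = ((4 + p)*(P + p))/8 = (4 + p)*(P + p)/8)
o(F) = 1/F (o(F) = ((2*F)/((2*F)))/F = ((2*F)*(1/(2*F)))/F = 1/F)
(D(-5, 5) + 12)*o(-5) = (((1/2)*5 + (1/2)*(-5) + (1/8)*(-5)**2 + (1/8)*5*(-5)) + 12)/(-5) = ((5/2 - 5/2 + (1/8)*25 - 25/8) + 12)*(-1/5) = ((5/2 - 5/2 + 25/8 - 25/8) + 12)*(-1/5) = (0 + 12)*(-1/5) = 12*(-1/5) = -12/5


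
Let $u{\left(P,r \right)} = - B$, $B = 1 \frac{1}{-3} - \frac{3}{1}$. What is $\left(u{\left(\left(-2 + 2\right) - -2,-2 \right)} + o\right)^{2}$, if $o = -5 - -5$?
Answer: $\frac{100}{9} \approx 11.111$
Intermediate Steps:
$o = 0$ ($o = -5 + 5 = 0$)
$B = - \frac{10}{3}$ ($B = 1 \left(- \frac{1}{3}\right) - 3 = - \frac{1}{3} - 3 = - \frac{10}{3} \approx -3.3333$)
$u{\left(P,r \right)} = \frac{10}{3}$ ($u{\left(P,r \right)} = \left(-1\right) \left(- \frac{10}{3}\right) = \frac{10}{3}$)
$\left(u{\left(\left(-2 + 2\right) - -2,-2 \right)} + o\right)^{2} = \left(\frac{10}{3} + 0\right)^{2} = \left(\frac{10}{3}\right)^{2} = \frac{100}{9}$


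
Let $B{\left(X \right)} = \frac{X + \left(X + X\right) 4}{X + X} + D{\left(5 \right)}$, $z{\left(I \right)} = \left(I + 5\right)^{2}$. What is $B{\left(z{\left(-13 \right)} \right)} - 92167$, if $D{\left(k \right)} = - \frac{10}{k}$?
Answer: $- \frac{184329}{2} \approx -92165.0$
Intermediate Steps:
$z{\left(I \right)} = \left(5 + I\right)^{2}$
$B{\left(X \right)} = \frac{5}{2}$ ($B{\left(X \right)} = \frac{X + \left(X + X\right) 4}{X + X} - \frac{10}{5} = \frac{X + 2 X 4}{2 X} - 2 = \left(X + 8 X\right) \frac{1}{2 X} - 2 = 9 X \frac{1}{2 X} - 2 = \frac{9}{2} - 2 = \frac{5}{2}$)
$B{\left(z{\left(-13 \right)} \right)} - 92167 = \frac{5}{2} - 92167 = - \frac{184329}{2}$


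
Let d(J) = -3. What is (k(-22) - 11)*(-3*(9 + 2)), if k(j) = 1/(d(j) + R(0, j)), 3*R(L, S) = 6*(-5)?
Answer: 4752/13 ≈ 365.54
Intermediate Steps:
R(L, S) = -10 (R(L, S) = (6*(-5))/3 = (⅓)*(-30) = -10)
k(j) = -1/13 (k(j) = 1/(-3 - 10) = 1/(-13) = -1/13)
(k(-22) - 11)*(-3*(9 + 2)) = (-1/13 - 11)*(-3*(9 + 2)) = -(-432)*11/13 = -144/13*(-33) = 4752/13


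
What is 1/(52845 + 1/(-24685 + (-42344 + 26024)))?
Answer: 41005/2166909224 ≈ 1.8923e-5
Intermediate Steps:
1/(52845 + 1/(-24685 + (-42344 + 26024))) = 1/(52845 + 1/(-24685 - 16320)) = 1/(52845 + 1/(-41005)) = 1/(52845 - 1/41005) = 1/(2166909224/41005) = 41005/2166909224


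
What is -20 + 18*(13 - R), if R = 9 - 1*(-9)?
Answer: -110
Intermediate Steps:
R = 18 (R = 9 + 9 = 18)
-20 + 18*(13 - R) = -20 + 18*(13 - 1*18) = -20 + 18*(13 - 18) = -20 + 18*(-5) = -20 - 90 = -110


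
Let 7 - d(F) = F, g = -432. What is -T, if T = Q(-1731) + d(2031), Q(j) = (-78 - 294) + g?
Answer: 2828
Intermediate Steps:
Q(j) = -804 (Q(j) = (-78 - 294) - 432 = -372 - 432 = -804)
d(F) = 7 - F
T = -2828 (T = -804 + (7 - 1*2031) = -804 + (7 - 2031) = -804 - 2024 = -2828)
-T = -1*(-2828) = 2828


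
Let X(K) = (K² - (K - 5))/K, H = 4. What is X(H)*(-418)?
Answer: -3553/2 ≈ -1776.5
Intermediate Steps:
X(K) = (5 + K² - K)/K (X(K) = (K² - (-5 + K))/K = (K² + (5 - K))/K = (5 + K² - K)/K)
X(H)*(-418) = (-1 + 4 + 5/4)*(-418) = (17/4)*(-418) = -3553/2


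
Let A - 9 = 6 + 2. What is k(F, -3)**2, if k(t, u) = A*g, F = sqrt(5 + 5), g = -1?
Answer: 289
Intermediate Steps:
A = 17 (A = 9 + (6 + 2) = 9 + 8 = 17)
F = sqrt(10) ≈ 3.1623
k(t, u) = -17 (k(t, u) = 17*(-1) = -17)
k(F, -3)**2 = (-17)**2 = 289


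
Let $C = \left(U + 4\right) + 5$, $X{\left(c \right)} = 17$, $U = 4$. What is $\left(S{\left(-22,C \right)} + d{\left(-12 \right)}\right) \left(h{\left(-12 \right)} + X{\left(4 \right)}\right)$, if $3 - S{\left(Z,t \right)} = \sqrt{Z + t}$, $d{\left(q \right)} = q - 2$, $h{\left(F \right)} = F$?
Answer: $-55 - 15 i \approx -55.0 - 15.0 i$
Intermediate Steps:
$d{\left(q \right)} = -2 + q$
$C = 13$ ($C = \left(4 + 4\right) + 5 = 8 + 5 = 13$)
$S{\left(Z,t \right)} = 3 - \sqrt{Z + t}$
$\left(S{\left(-22,C \right)} + d{\left(-12 \right)}\right) \left(h{\left(-12 \right)} + X{\left(4 \right)}\right) = \left(\left(3 - \sqrt{-22 + 13}\right) - 14\right) \left(-12 + 17\right) = \left(\left(3 - \sqrt{-9}\right) - 14\right) 5 = \left(\left(3 - 3 i\right) - 14\right) 5 = \left(-11 - 3 i\right) 5 = -55 - 15 i$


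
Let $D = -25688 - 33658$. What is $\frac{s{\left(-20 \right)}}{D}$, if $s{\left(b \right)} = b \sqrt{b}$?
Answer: $\frac{20 i \sqrt{5}}{29673} \approx 0.0015071 i$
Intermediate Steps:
$s{\left(b \right)} = b^{\frac{3}{2}}$
$D = -59346$
$\frac{s{\left(-20 \right)}}{D} = \frac{\left(-20\right)^{\frac{3}{2}}}{-59346} = - 40 i \sqrt{5} \left(- \frac{1}{59346}\right) = \frac{20 i \sqrt{5}}{29673}$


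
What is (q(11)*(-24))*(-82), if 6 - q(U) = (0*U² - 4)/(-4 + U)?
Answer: 90528/7 ≈ 12933.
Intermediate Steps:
q(U) = 6 + 4/(-4 + U) (q(U) = 6 - (0*U² - 4)/(-4 + U) = 6 - (0 - 4)/(-4 + U) = 6 - (-4)/(-4 + U) = 6 + 4/(-4 + U))
(q(11)*(-24))*(-82) = ((2*(-10 + 3*11)/(-4 + 11))*(-24))*(-82) = ((2*(-10 + 33)/7)*(-24))*(-82) = ((2*(⅐)*23)*(-24))*(-82) = ((46/7)*(-24))*(-82) = -1104/7*(-82) = 90528/7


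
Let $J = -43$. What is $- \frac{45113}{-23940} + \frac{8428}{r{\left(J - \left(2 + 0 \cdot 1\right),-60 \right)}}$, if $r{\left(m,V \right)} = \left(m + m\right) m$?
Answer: $\frac{4271933}{1077300} \approx 3.9654$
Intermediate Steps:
$r{\left(m,V \right)} = 2 m^{2}$ ($r{\left(m,V \right)} = 2 m m = 2 m^{2}$)
$- \frac{45113}{-23940} + \frac{8428}{r{\left(J - \left(2 + 0 \cdot 1\right),-60 \right)}} = - \frac{45113}{-23940} + \frac{8428}{2 \left(-43 - \left(2 + 0 \cdot 1\right)\right)^{2}} = \left(-45113\right) \left(- \frac{1}{23940}\right) + \frac{8428}{2 \left(-43 - \left(2 + 0\right)\right)^{2}} = \frac{45113}{23940} + \frac{8428}{2 \left(-43 - 2\right)^{2}} = \frac{45113}{23940} + \frac{8428}{2 \left(-45\right)^{2}} = \frac{45113}{23940} + \frac{8428}{2 \cdot 2025} = \frac{45113}{23940} + \frac{8428}{4050} = \frac{45113}{23940} + 8428 \cdot \frac{1}{4050} = \frac{45113}{23940} + \frac{4214}{2025} = \frac{4271933}{1077300}$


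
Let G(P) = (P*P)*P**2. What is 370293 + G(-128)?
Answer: 268805749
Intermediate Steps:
G(P) = P**4 (G(P) = P**2*P**2 = P**4)
370293 + G(-128) = 370293 + (-128)**4 = 370293 + 268435456 = 268805749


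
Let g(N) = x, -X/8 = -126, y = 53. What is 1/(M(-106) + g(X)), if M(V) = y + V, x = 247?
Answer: 1/194 ≈ 0.0051546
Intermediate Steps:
X = 1008 (X = -8*(-126) = 1008)
g(N) = 247
M(V) = 53 + V
1/(M(-106) + g(X)) = 1/((53 - 106) + 247) = 1/(-53 + 247) = 1/194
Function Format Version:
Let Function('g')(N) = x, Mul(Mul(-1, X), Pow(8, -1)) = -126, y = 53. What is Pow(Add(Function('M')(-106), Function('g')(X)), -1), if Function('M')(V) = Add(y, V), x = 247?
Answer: Rational(1, 194) ≈ 0.0051546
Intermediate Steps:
X = 1008 (X = Mul(-8, -126) = 1008)
Function('g')(N) = 247
Function('M')(V) = Add(53, V)
Pow(Add(Function('M')(-106), Function('g')(X)), -1) = Pow(Add(Add(53, -106), 247), -1) = Pow(Add(-53, 247), -1) = Pow(194, -1) = Rational(1, 194)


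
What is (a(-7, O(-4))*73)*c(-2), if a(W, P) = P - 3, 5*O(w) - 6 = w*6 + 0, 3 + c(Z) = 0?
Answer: 7227/5 ≈ 1445.4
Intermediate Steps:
c(Z) = -3 (c(Z) = -3 + 0 = -3)
O(w) = 6/5 + 6*w/5 (O(w) = 6/5 + (w*6 + 0)/5 = 6/5 + (6*w + 0)/5 = 6/5 + (6*w)/5 = 6/5 + 6*w/5)
a(W, P) = -3 + P
(a(-7, O(-4))*73)*c(-2) = ((-3 + (6/5 + (6/5)*(-4)))*73)*(-3) = ((-3 + (6/5 - 24/5))*73)*(-3) = ((-3 - 18/5)*73)*(-3) = -33/5*73*(-3) = -2409/5*(-3) = 7227/5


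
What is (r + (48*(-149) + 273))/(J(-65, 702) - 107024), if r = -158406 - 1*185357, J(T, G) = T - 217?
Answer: 175321/53653 ≈ 3.2677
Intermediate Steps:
J(T, G) = -217 + T
r = -343763 (r = -158406 - 185357 = -343763)
(r + (48*(-149) + 273))/(J(-65, 702) - 107024) = (-343763 + (48*(-149) + 273))/((-217 - 65) - 107024) = (-343763 + (-7152 + 273))/(-282 - 107024) = (-343763 - 6879)/(-107306) = -350642*(-1/107306) = 175321/53653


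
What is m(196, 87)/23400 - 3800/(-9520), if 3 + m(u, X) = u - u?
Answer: 370381/928200 ≈ 0.39903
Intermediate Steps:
m(u, X) = -3 (m(u, X) = -3 + (u - u) = -3 + 0 = -3)
m(196, 87)/23400 - 3800/(-9520) = -3/23400 - 3800/(-9520) = -3*1/23400 - 3800*(-1/9520) = -1/7800 + 95/238 = 370381/928200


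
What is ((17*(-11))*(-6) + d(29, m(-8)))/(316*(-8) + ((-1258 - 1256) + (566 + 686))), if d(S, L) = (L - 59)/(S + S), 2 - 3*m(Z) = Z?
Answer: -195061/659460 ≈ -0.29579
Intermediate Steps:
m(Z) = ⅔ - Z/3
d(S, L) = (-59 + L)/(2*S) (d(S, L) = (-59 + L)/((2*S)) = (-59 + L)*(1/(2*S)) = (-59 + L)/(2*S))
((17*(-11))*(-6) + d(29, m(-8)))/(316*(-8) + ((-1258 - 1256) + (566 + 686))) = ((17*(-11))*(-6) + (½)*(-59 + (⅔ - ⅓*(-8)))/29)/(316*(-8) + ((-1258 - 1256) + (566 + 686))) = (-187*(-6) + (½)*(1/29)*(-59 + (⅔ + 8/3)))/(-2528 + (-2514 + 1252)) = (1122 + (½)*(1/29)*(-59 + 10/3))/(-2528 - 1262) = (1122 + (½)*(1/29)*(-167/3))/(-3790) = (1122 - 167/174)*(-1/3790) = (195061/174)*(-1/3790) = -195061/659460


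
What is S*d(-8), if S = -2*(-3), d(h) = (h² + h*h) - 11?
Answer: 702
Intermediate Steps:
d(h) = -11 + 2*h² (d(h) = (h² + h²) - 11 = 2*h² - 11 = -11 + 2*h²)
S = 6
S*d(-8) = 6*(-11 + 2*(-8)²) = 6*(-11 + 2*64) = 6*(-11 + 128) = 6*117 = 702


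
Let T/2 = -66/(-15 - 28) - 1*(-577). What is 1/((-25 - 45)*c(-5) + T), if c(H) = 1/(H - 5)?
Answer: 43/50055 ≈ 0.00085905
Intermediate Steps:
c(H) = 1/(-5 + H)
T = 49754/43 (T = 2*(-66/(-15 - 28) - 1*(-577)) = 2*(-66/(-43) + 577) = 2*(-1/43*(-66) + 577) = 2*(66/43 + 577) = 2*(24877/43) = 49754/43 ≈ 1157.1)
1/((-25 - 45)*c(-5) + T) = 1/((-25 - 45)/(-5 - 5) + 49754/43) = 1/(-70/(-10) + 49754/43) = 1/(-70*(-1/10) + 49754/43) = 1/(7 + 49754/43) = 1/(50055/43) = 43/50055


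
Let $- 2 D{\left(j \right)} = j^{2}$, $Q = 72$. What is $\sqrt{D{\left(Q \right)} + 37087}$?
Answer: $\sqrt{34495} \approx 185.73$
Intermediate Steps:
$D{\left(j \right)} = - \frac{j^{2}}{2}$
$\sqrt{D{\left(Q \right)} + 37087} = \sqrt{- \frac{72^{2}}{2} + 37087} = \sqrt{\left(- \frac{1}{2}\right) 5184 + 37087} = \sqrt{-2592 + 37087} = \sqrt{34495}$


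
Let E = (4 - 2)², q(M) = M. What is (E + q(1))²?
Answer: 25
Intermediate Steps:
E = 4 (E = 2² = 4)
(E + q(1))² = (4 + 1)² = 5² = 25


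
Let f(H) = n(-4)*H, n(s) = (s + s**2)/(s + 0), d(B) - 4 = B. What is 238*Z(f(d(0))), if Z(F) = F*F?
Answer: 34272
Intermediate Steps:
d(B) = 4 + B
n(s) = (s + s**2)/s
f(H) = -3*H (f(H) = (1 - 4)*H = -3*H)
Z(F) = F**2
238*Z(f(d(0))) = 238*(-3*(4 + 0))**2 = 238*(-3*4)**2 = 238*(-12)**2 = 238*144 = 34272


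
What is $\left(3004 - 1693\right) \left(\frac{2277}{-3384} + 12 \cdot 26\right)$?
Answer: $\frac{153464349}{376} \approx 4.0815 \cdot 10^{5}$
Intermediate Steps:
$\left(3004 - 1693\right) \left(\frac{2277}{-3384} + 12 \cdot 26\right) = 1311 \left(2277 \left(- \frac{1}{3384}\right) + 312\right) = 1311 \left(- \frac{253}{376} + 312\right) = 1311 \cdot \frac{117059}{376} = \frac{153464349}{376}$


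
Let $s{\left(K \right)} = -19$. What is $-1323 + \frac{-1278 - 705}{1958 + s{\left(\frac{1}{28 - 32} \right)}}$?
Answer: $- \frac{2567280}{1939} \approx -1324.0$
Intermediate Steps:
$-1323 + \frac{-1278 - 705}{1958 + s{\left(\frac{1}{28 - 32} \right)}} = -1323 + \frac{-1278 - 705}{1958 - 19} = -1323 - \frac{1983}{1939} = - \frac{2567280}{1939}$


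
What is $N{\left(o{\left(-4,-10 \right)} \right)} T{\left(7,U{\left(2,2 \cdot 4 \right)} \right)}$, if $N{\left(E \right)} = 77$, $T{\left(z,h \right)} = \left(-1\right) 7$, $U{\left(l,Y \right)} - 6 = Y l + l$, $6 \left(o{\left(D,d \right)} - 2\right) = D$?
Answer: $-539$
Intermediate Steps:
$o{\left(D,d \right)} = 2 + \frac{D}{6}$
$U{\left(l,Y \right)} = 6 + l + Y l$ ($U{\left(l,Y \right)} = 6 + \left(Y l + l\right) = 6 + \left(l + Y l\right) = 6 + l + Y l$)
$T{\left(z,h \right)} = -7$
$N{\left(o{\left(-4,-10 \right)} \right)} T{\left(7,U{\left(2,2 \cdot 4 \right)} \right)} = 77 \left(-7\right) = -539$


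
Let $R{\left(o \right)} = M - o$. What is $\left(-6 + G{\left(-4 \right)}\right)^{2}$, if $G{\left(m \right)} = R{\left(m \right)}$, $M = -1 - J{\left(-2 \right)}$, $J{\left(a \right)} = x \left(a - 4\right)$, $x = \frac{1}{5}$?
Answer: $\frac{81}{25} \approx 3.24$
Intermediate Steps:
$x = \frac{1}{5} \approx 0.2$
$J{\left(a \right)} = - \frac{4}{5} + \frac{a}{5}$ ($J{\left(a \right)} = \frac{a - 4}{5} = \frac{-4 + a}{5} = - \frac{4}{5} + \frac{a}{5}$)
$M = \frac{1}{5}$ ($M = -1 - \left(- \frac{4}{5} + \frac{1}{5} \left(-2\right)\right) = -1 - \left(- \frac{4}{5} - \frac{2}{5}\right) = -1 - - \frac{6}{5} = -1 + \frac{6}{5} = \frac{1}{5} \approx 0.2$)
$R{\left(o \right)} = \frac{1}{5} - o$
$G{\left(m \right)} = \frac{1}{5} - m$
$\left(-6 + G{\left(-4 \right)}\right)^{2} = \left(-6 + \left(\frac{1}{5} - -4\right)\right)^{2} = \left(-6 + \left(\frac{1}{5} + 4\right)\right)^{2} = \left(-6 + \frac{21}{5}\right)^{2} = \left(- \frac{9}{5}\right)^{2} = \frac{81}{25}$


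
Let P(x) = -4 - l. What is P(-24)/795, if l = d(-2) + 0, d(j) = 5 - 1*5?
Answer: -4/795 ≈ -0.0050314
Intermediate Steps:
d(j) = 0 (d(j) = 5 - 5 = 0)
l = 0 (l = 0 + 0 = 0)
P(x) = -4 (P(x) = -4 - 1*0 = -4 + 0 = -4)
P(-24)/795 = -4/795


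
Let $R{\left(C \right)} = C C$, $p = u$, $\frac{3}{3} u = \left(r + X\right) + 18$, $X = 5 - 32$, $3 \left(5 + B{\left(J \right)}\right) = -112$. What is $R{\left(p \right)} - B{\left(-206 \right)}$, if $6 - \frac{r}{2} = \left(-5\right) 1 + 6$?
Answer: $\frac{130}{3} \approx 43.333$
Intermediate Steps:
$B{\left(J \right)} = - \frac{127}{3}$ ($B{\left(J \right)} = -5 + \frac{1}{3} \left(-112\right) = -5 - \frac{112}{3} = - \frac{127}{3}$)
$X = -27$ ($X = 5 - 32 = -27$)
$r = 10$ ($r = 12 - 2 \left(\left(-5\right) 1 + 6\right) = 12 - 2 \left(-5 + 6\right) = 12 - 2 = 10$)
$u = 1$ ($u = \left(10 - 27\right) + 18 = -17 + 18 = 1$)
$p = 1$
$R{\left(C \right)} = C^{2}$
$R{\left(p \right)} - B{\left(-206 \right)} = 1^{2} - - \frac{127}{3} = 1 + \frac{127}{3} = \frac{130}{3}$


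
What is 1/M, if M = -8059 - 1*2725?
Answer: -1/10784 ≈ -9.2730e-5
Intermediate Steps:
M = -10784 (M = -8059 - 2725 = -10784)
1/M = 1/(-10784) = -1/10784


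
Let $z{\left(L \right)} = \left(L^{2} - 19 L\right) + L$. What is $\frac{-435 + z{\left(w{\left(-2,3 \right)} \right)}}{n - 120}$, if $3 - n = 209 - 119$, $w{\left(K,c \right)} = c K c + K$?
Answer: $- \frac{325}{207} \approx -1.57$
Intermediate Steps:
$w{\left(K,c \right)} = K + K c^{2}$ ($w{\left(K,c \right)} = K c c + K = K c^{2} + K = K + K c^{2}$)
$n = -87$ ($n = 3 - \left(209 - 119\right) = 3 - 90 = -87$)
$z{\left(L \right)} = L^{2} - 18 L$
$\frac{-435 + z{\left(w{\left(-2,3 \right)} \right)}}{n - 120} = \frac{-435 + - 2 \left(1 + 3^{2}\right) \left(-18 - 2 \left(1 + 3^{2}\right)\right)}{-87 - 120} = \frac{-435 + - 2 \left(1 + 9\right) \left(-18 - 2 \left(1 + 9\right)\right)}{-207} = \left(-435 + \left(-2\right) 10 \left(-18 - 20\right)\right) \left(- \frac{1}{207}\right) = \left(-435 - 20 \left(-18 - 20\right)\right) \left(- \frac{1}{207}\right) = \left(-435 - -760\right) \left(- \frac{1}{207}\right) = \left(-435 + 760\right) \left(- \frac{1}{207}\right) = 325 \left(- \frac{1}{207}\right) = - \frac{325}{207}$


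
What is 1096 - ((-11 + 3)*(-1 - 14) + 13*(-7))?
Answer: 1067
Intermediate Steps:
1096 - ((-11 + 3)*(-1 - 14) + 13*(-7)) = 1096 - (-8*(-15) - 91) = 1096 - (120 - 91) = 1096 - 1*29 = 1096 - 29 = 1067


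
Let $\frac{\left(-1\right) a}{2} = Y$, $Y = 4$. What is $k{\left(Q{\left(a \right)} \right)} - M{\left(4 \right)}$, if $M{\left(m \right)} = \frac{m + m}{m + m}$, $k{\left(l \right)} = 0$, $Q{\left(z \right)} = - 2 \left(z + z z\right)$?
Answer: $-1$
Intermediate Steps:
$a = -8$ ($a = \left(-2\right) 4 = -8$)
$Q{\left(z \right)} = - 2 z - 2 z^{2}$ ($Q{\left(z \right)} = - 2 \left(z + z^{2}\right) = - 2 z - 2 z^{2}$)
$M{\left(m \right)} = 1$ ($M{\left(m \right)} = \frac{2 m}{2 m} = 2 m \frac{1}{2 m} = 1$)
$k{\left(Q{\left(a \right)} \right)} - M{\left(4 \right)} = 0 - 1 = -1$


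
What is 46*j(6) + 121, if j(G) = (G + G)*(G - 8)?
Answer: -983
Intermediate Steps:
j(G) = 2*G*(-8 + G) (j(G) = (2*G)*(-8 + G) = 2*G*(-8 + G))
46*j(6) + 121 = 46*(2*6*(-8 + 6)) + 121 = 46*(2*6*(-2)) + 121 = 46*(-24) + 121 = -1104 + 121 = -983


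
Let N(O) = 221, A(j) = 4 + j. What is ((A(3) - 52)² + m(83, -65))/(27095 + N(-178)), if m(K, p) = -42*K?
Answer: -1461/27316 ≈ -0.053485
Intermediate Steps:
((A(3) - 52)² + m(83, -65))/(27095 + N(-178)) = (((4 + 3) - 52)² - 42*83)/(27095 + 221) = ((7 - 52)² - 3486)/27316 = ((-45)² - 3486)*(1/27316) = (2025 - 3486)*(1/27316) = -1461*1/27316 = -1461/27316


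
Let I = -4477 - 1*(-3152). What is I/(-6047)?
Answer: 1325/6047 ≈ 0.21912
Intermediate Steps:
I = -1325 (I = -4477 + 3152 = -1325)
I/(-6047) = -1325/(-6047) = -1325*(-1/6047) = 1325/6047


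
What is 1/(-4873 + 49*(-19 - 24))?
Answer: -1/6980 ≈ -0.00014327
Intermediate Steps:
1/(-4873 + 49*(-19 - 24)) = 1/(-4873 + 49*(-43)) = 1/(-4873 - 2107) = 1/(-6980) = -1/6980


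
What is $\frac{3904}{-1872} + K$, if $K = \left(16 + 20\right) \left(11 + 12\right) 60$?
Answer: $\frac{5812316}{117} \approx 49678.0$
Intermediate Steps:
$K = 49680$ ($K = 36 \cdot 23 \cdot 60 = 828 \cdot 60 = 49680$)
$\frac{3904}{-1872} + K = \frac{3904}{-1872} + 49680 = 3904 \left(- \frac{1}{1872}\right) + 49680 = - \frac{244}{117} + 49680 = \frac{5812316}{117}$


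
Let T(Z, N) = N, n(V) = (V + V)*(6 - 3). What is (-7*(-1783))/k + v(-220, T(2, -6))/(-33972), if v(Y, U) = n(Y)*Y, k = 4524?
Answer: -74147089/12807444 ≈ -5.7894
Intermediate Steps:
n(V) = 6*V (n(V) = (2*V)*3 = 6*V)
v(Y, U) = 6*Y² (v(Y, U) = (6*Y)*Y = 6*Y²)
(-7*(-1783))/k + v(-220, T(2, -6))/(-33972) = -7*(-1783)/4524 + (6*(-220)²)/(-33972) = 12481*(1/4524) + (6*48400)*(-1/33972) = 12481/4524 + 290400*(-1/33972) = 12481/4524 - 24200/2831 = -74147089/12807444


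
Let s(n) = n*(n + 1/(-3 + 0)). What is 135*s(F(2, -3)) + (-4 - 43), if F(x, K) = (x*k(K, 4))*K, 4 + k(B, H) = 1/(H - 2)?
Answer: 58543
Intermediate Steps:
k(B, H) = -4 + 1/(-2 + H) (k(B, H) = -4 + 1/(H - 2) = -4 + 1/(-2 + H))
F(x, K) = -7*K*x/2 (F(x, K) = (x*((9 - 4*4)/(-2 + 4)))*K = (x*((9 - 16)/2))*K = (x*((½)*(-7)))*K = (x*(-7/2))*K = (-7*x/2)*K = -7*K*x/2)
s(n) = n*(-⅓ + n) (s(n) = n*(n + 1/(-3)) = n*(n - ⅓) = n*(-⅓ + n))
135*s(F(2, -3)) + (-4 - 43) = 135*((-7/2*(-3)*2)*(-⅓ - 7/2*(-3)*2)) + (-4 - 43) = 135*(21*(-⅓ + 21)) - 47 = 135*(21*(62/3)) - 47 = 135*434 - 47 = 58590 - 47 = 58543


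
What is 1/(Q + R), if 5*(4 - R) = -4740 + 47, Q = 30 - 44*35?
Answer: -5/2837 ≈ -0.0017624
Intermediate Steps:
Q = -1510 (Q = 30 - 1540 = -1510)
R = 4713/5 (R = 4 - (-4740 + 47)/5 = 4 - ⅕*(-4693) = 4 + 4693/5 = 4713/5 ≈ 942.60)
1/(Q + R) = 1/(-1510 + 4713/5) = 1/(-2837/5) = -5/2837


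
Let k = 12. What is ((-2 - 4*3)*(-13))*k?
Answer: 2184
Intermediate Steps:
((-2 - 4*3)*(-13))*k = ((-2 - 4*3)*(-13))*12 = ((-2 - 12)*(-13))*12 = -14*(-13)*12 = 182*12 = 2184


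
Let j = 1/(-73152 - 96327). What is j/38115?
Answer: -1/6459692085 ≈ -1.5481e-10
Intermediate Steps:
j = -1/169479 (j = 1/(-169479) = -1/169479 ≈ -5.9004e-6)
j/38115 = -1/169479/38115 = -1/169479*1/38115 = -1/6459692085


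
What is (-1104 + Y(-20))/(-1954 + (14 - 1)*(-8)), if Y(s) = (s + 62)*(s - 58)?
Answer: 730/343 ≈ 2.1283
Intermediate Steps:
Y(s) = (-58 + s)*(62 + s) (Y(s) = (62 + s)*(-58 + s) = (-58 + s)*(62 + s))
(-1104 + Y(-20))/(-1954 + (14 - 1)*(-8)) = (-1104 + (-3596 + (-20)² + 4*(-20)))/(-1954 + (14 - 1)*(-8)) = (-1104 + (-3596 + 400 - 80))/(-1954 + 13*(-8)) = (-1104 - 3276)/(-1954 - 104) = -4380/(-2058) = -4380*(-1/2058) = 730/343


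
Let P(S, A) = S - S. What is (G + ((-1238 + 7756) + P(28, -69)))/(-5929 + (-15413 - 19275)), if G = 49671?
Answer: -56189/40617 ≈ -1.3834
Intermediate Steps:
P(S, A) = 0
(G + ((-1238 + 7756) + P(28, -69)))/(-5929 + (-15413 - 19275)) = (49671 + ((-1238 + 7756) + 0))/(-5929 + (-15413 - 19275)) = (49671 + (6518 + 0))/(-5929 - 34688) = (49671 + 6518)/(-40617) = 56189*(-1/40617) = -56189/40617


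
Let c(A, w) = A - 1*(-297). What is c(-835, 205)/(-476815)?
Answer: 538/476815 ≈ 0.0011283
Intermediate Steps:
c(A, w) = 297 + A (c(A, w) = A + 297 = 297 + A)
c(-835, 205)/(-476815) = (297 - 835)/(-476815) = -538*(-1/476815) = 538/476815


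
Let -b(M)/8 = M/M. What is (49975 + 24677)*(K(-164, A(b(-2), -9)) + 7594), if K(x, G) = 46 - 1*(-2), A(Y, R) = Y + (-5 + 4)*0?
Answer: 570490584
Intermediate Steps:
b(M) = -8 (b(M) = -8*M/M = -8*1 = -8)
A(Y, R) = Y (A(Y, R) = Y - 1*0 = Y + 0 = Y)
K(x, G) = 48 (K(x, G) = 46 + 2 = 48)
(49975 + 24677)*(K(-164, A(b(-2), -9)) + 7594) = (49975 + 24677)*(48 + 7594) = 74652*7642 = 570490584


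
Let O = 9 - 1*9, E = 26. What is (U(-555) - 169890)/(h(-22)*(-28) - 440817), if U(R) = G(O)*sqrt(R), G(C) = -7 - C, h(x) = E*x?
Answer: 169890/424801 + 7*I*sqrt(555)/424801 ≈ 0.39993 + 0.0003882*I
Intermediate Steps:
h(x) = 26*x
O = 0 (O = 9 - 9 = 0)
U(R) = -7*sqrt(R) (U(R) = (-7 - 1*0)*sqrt(R) = (-7 + 0)*sqrt(R) = -7*sqrt(R))
(U(-555) - 169890)/(h(-22)*(-28) - 440817) = (-7*I*sqrt(555) - 169890)/((26*(-22))*(-28) - 440817) = (-7*I*sqrt(555) - 169890)/(-572*(-28) - 440817) = (-7*I*sqrt(555) - 169890)/(16016 - 440817) = (-169890 - 7*I*sqrt(555))/(-424801) = (-169890 - 7*I*sqrt(555))*(-1/424801) = 169890/424801 + 7*I*sqrt(555)/424801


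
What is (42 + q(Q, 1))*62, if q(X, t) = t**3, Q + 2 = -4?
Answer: 2666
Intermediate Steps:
Q = -6 (Q = -2 - 4 = -6)
(42 + q(Q, 1))*62 = (42 + 1**3)*62 = (42 + 1)*62 = 43*62 = 2666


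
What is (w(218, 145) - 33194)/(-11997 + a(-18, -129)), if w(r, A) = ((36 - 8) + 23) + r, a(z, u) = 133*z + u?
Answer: 2195/968 ≈ 2.2676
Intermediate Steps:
a(z, u) = u + 133*z
w(r, A) = 51 + r (w(r, A) = (28 + 23) + r = 51 + r)
(w(218, 145) - 33194)/(-11997 + a(-18, -129)) = ((51 + 218) - 33194)/(-11997 + (-129 + 133*(-18))) = (269 - 33194)/(-11997 + (-129 - 2394)) = -32925/(-11997 - 2523) = -32925/(-14520) = -32925*(-1/14520) = 2195/968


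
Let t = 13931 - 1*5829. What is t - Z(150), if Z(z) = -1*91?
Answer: 8193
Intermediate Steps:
Z(z) = -91
t = 8102 (t = 13931 - 5829 = 8102)
t - Z(150) = 8102 - 1*(-91) = 8102 + 91 = 8193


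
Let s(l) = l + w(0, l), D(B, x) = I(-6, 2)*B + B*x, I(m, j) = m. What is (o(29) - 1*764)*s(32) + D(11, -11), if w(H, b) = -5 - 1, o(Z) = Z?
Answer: -19297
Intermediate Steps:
w(H, b) = -6
D(B, x) = -6*B + B*x
s(l) = -6 + l (s(l) = l - 6 = -6 + l)
(o(29) - 1*764)*s(32) + D(11, -11) = (29 - 1*764)*(-6 + 32) + 11*(-6 - 11) = (29 - 764)*26 + 11*(-17) = -735*26 - 187 = -19110 - 187 = -19297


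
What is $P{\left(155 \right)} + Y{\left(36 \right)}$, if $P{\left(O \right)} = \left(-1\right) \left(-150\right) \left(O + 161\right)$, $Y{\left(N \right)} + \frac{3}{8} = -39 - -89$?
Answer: $\frac{379597}{8} \approx 47450.0$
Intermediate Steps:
$Y{\left(N \right)} = \frac{397}{8}$ ($Y{\left(N \right)} = - \frac{3}{8} - -50 = - \frac{3}{8} + \left(-39 + 89\right) = - \frac{3}{8} + 50 = \frac{397}{8}$)
$P{\left(O \right)} = 24150 + 150 O$ ($P{\left(O \right)} = 150 \left(161 + O\right) = 24150 + 150 O$)
$P{\left(155 \right)} + Y{\left(36 \right)} = \left(24150 + 150 \cdot 155\right) + \frac{397}{8} = \left(24150 + 23250\right) + \frac{397}{8} = 47400 + \frac{397}{8} = \frac{379597}{8}$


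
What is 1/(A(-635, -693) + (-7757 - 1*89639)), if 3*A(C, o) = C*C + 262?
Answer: 3/111299 ≈ 2.6954e-5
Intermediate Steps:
A(C, o) = 262/3 + C**2/3 (A(C, o) = (C*C + 262)/3 = (C**2 + 262)/3 = (262 + C**2)/3 = 262/3 + C**2/3)
1/(A(-635, -693) + (-7757 - 1*89639)) = 1/((262/3 + (1/3)*(-635)**2) + (-7757 - 1*89639)) = 1/((262/3 + (1/3)*403225) + (-7757 - 89639)) = 1/((262/3 + 403225/3) - 97396) = 1/(403487/3 - 97396) = 1/(111299/3) = 3/111299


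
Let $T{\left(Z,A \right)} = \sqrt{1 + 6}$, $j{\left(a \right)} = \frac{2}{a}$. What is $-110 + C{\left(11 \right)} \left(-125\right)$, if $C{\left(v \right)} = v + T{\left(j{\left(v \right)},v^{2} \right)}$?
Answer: $-1485 - 125 \sqrt{7} \approx -1815.7$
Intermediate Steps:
$T{\left(Z,A \right)} = \sqrt{7}$
$C{\left(v \right)} = v + \sqrt{7}$
$-110 + C{\left(11 \right)} \left(-125\right) = -110 + \left(11 + \sqrt{7}\right) \left(-125\right) = -110 - \left(1375 + 125 \sqrt{7}\right) = -1485 - 125 \sqrt{7}$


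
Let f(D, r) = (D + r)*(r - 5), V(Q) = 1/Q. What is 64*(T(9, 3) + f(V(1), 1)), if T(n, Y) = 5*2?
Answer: 128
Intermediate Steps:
T(n, Y) = 10
f(D, r) = (-5 + r)*(D + r) (f(D, r) = (D + r)*(-5 + r) = (-5 + r)*(D + r))
64*(T(9, 3) + f(V(1), 1)) = 64*(10 + (1² - 5/1 - 5*1 + 1/1)) = 64*(10 + (1 - 5*1 - 5 + 1*1)) = 64*(10 + (1 - 5 - 5 + 1)) = 64*(10 - 8) = 64*2 = 128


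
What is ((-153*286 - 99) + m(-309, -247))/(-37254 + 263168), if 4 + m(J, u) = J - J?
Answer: -43861/225914 ≈ -0.19415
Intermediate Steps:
m(J, u) = -4 (m(J, u) = -4 + (J - J) = -4 + 0 = -4)
((-153*286 - 99) + m(-309, -247))/(-37254 + 263168) = ((-153*286 - 99) - 4)/(-37254 + 263168) = ((-43758 - 99) - 4)/225914 = (-43857 - 4)*(1/225914) = -43861*1/225914 = -43861/225914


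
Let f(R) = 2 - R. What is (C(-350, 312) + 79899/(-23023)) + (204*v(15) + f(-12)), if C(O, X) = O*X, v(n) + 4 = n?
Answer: -2462205565/23023 ≈ -1.0695e+5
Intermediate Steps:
v(n) = -4 + n
(C(-350, 312) + 79899/(-23023)) + (204*v(15) + f(-12)) = (-350*312 + 79899/(-23023)) + (204*(-4 + 15) + (2 - 1*(-12))) = (-109200 + 79899*(-1/23023)) + (204*11 + (2 + 12)) = (-109200 - 79899/23023) + (2244 + 14) = -2514191499/23023 + 2258 = -2462205565/23023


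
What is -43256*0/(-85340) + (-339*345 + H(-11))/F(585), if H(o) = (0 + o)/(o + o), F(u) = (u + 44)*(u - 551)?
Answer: -233909/42772 ≈ -5.4687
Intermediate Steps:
F(u) = (-551 + u)*(44 + u) (F(u) = (44 + u)*(-551 + u) = (-551 + u)*(44 + u))
H(o) = ½ (H(o) = o/((2*o)) = o*(1/(2*o)) = ½)
-43256*0/(-85340) + (-339*345 + H(-11))/F(585) = -43256*0/(-85340) + (-339*345 + ½)/(-24244 + 585² - 507*585) = 0*(-1/85340) + (-116955 + ½)/(-24244 + 342225 - 296595) = 0 - 233909/2/21386 = 0 - 233909/2*1/21386 = 0 - 233909/42772 = -233909/42772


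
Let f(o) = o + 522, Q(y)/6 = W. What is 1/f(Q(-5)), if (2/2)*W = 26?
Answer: 1/678 ≈ 0.0014749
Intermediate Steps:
W = 26
Q(y) = 156 (Q(y) = 6*26 = 156)
f(o) = 522 + o
1/f(Q(-5)) = 1/(522 + 156) = 1/678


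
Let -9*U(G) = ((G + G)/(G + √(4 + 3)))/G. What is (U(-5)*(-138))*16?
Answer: -3680/27 - 736*√7/27 ≈ -208.42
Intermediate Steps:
U(G) = -2/(9*(G + √7)) (U(G) = -(G + G)/(G + √(4 + 3))/(9*G) = -(2*G)/(G + √7)/(9*G) = -2*G/(G + √7)/(9*G) = -2/(9*(G + √7)))
(U(-5)*(-138))*16 = (-2/(9*(-5) + 9*√7)*(-138))*16 = (-2/(-45 + 9*√7)*(-138))*16 = (276/(-45 + 9*√7))*16 = 4416/(-45 + 9*√7)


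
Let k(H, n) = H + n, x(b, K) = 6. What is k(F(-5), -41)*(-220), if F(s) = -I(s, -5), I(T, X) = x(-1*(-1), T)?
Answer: 10340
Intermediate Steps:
I(T, X) = 6
F(s) = -6 (F(s) = -1*6 = -6)
k(F(-5), -41)*(-220) = (-6 - 41)*(-220) = -47*(-220) = 10340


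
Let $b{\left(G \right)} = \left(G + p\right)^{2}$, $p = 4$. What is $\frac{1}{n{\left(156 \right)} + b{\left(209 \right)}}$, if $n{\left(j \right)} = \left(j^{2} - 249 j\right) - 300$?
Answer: $\frac{1}{30561} \approx 3.2721 \cdot 10^{-5}$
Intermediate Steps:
$n{\left(j \right)} = -300 + j^{2} - 249 j$
$b{\left(G \right)} = \left(4 + G\right)^{2}$ ($b{\left(G \right)} = \left(G + 4\right)^{2} = \left(4 + G\right)^{2}$)
$\frac{1}{n{\left(156 \right)} + b{\left(209 \right)}} = \frac{1}{\left(-300 + 156^{2} - 38844\right) + \left(4 + 209\right)^{2}} = \frac{1}{\left(-300 + 24336 - 38844\right) + 213^{2}} = \frac{1}{-14808 + 45369} = \frac{1}{30561}$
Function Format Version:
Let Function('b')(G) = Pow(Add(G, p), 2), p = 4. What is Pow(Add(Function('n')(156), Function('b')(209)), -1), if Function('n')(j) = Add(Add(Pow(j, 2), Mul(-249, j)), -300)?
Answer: Rational(1, 30561) ≈ 3.2721e-5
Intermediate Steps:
Function('n')(j) = Add(-300, Pow(j, 2), Mul(-249, j))
Function('b')(G) = Pow(Add(4, G), 2) (Function('b')(G) = Pow(Add(G, 4), 2) = Pow(Add(4, G), 2))
Pow(Add(Function('n')(156), Function('b')(209)), -1) = Pow(Add(Add(-300, Pow(156, 2), Mul(-249, 156)), Pow(Add(4, 209), 2)), -1) = Pow(Add(Add(-300, 24336, -38844), Pow(213, 2)), -1) = Pow(Add(-14808, 45369), -1) = Pow(30561, -1) = Rational(1, 30561)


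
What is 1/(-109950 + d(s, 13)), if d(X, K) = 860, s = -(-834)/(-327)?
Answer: -1/109090 ≈ -9.1667e-6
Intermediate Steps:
s = -278/109 (s = -(-834)*(-1)/327 = -1*278/109 = -278/109 ≈ -2.5505)
1/(-109950 + d(s, 13)) = 1/(-109950 + 860) = 1/(-109090) = -1/109090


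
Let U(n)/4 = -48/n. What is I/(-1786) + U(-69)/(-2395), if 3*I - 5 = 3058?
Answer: -56356089/98381810 ≈ -0.57283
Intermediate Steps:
I = 1021 (I = 5/3 + (⅓)*3058 = 5/3 + 3058/3 = 1021)
U(n) = -192/n (U(n) = 4*(-48/n) = -192/n)
I/(-1786) + U(-69)/(-2395) = 1021/(-1786) - 192/(-69)/(-2395) = 1021*(-1/1786) - 192*(-1/69)*(-1/2395) = -1021/1786 + (64/23)*(-1/2395) = -1021/1786 - 64/55085 = -56356089/98381810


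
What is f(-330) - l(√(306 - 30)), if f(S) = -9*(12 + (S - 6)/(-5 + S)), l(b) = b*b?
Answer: -131664/335 ≈ -393.03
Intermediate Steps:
l(b) = b²
f(S) = -108 - 9*(-6 + S)/(-5 + S) (f(S) = -9*(12 + (-6 + S)/(-5 + S)) = -108 - 9*(-6 + S)/(-5 + S))
f(-330) - l(√(306 - 30)) = 9*(66 - 13*(-330))/(-5 - 330) - (√(306 - 30))² = 9*(66 + 4290)/(-335) - (√276)² = 9*(-1/335)*4356 - (2*√69)² = -39204/335 - 1*276 = -39204/335 - 276 = -131664/335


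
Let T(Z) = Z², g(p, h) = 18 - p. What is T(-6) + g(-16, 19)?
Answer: 70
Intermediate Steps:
T(-6) + g(-16, 19) = (-6)² + (18 - 1*(-16)) = 36 + (18 + 16) = 36 + 34 = 70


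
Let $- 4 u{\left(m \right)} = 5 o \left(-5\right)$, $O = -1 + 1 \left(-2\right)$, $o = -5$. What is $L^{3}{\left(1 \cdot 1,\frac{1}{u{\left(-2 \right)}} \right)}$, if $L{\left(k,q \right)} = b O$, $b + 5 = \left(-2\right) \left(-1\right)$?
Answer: $729$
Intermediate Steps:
$b = -3$ ($b = -5 - -2 = -5 + 2 = -3$)
$O = -3$ ($O = -1 - 2 = -3$)
$u{\left(m \right)} = - \frac{125}{4}$ ($u{\left(m \right)} = - \frac{5 \left(-5\right) \left(-5\right)}{4} = - \frac{\left(-25\right) \left(-5\right)}{4} = \left(- \frac{1}{4}\right) 125 = - \frac{125}{4}$)
$L{\left(k,q \right)} = 9$ ($L{\left(k,q \right)} = \left(-3\right) \left(-3\right) = 9$)
$L^{3}{\left(1 \cdot 1,\frac{1}{u{\left(-2 \right)}} \right)} = 9^{3} = 729$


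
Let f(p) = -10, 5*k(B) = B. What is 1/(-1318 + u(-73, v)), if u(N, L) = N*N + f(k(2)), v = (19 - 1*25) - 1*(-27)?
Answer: 1/4001 ≈ 0.00024994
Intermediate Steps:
k(B) = B/5
v = 21 (v = (19 - 25) + 27 = -6 + 27 = 21)
u(N, L) = -10 + N² (u(N, L) = N*N - 10 = N² - 10 = -10 + N²)
1/(-1318 + u(-73, v)) = 1/(-1318 + (-10 + (-73)²)) = 1/(-1318 + (-10 + 5329)) = 1/(-1318 + 5319) = 1/4001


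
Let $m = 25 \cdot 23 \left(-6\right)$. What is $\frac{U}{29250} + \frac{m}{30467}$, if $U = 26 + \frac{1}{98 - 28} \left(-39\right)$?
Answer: $- \frac{539201021}{4798552500} \approx -0.11237$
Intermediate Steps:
$m = -3450$ ($m = 575 \left(-6\right) = -3450$)
$U = \frac{1781}{70}$ ($U = 26 + \frac{1}{70} \left(-39\right) = 26 - \frac{39}{70} = \frac{1781}{70} \approx 25.443$)
$\frac{U}{29250} + \frac{m}{30467} = \frac{1781}{70 \cdot 29250} - \frac{3450}{30467} = \frac{1781}{70} \cdot \frac{1}{29250} - \frac{3450}{30467} = \frac{137}{157500} - \frac{3450}{30467} = - \frac{539201021}{4798552500}$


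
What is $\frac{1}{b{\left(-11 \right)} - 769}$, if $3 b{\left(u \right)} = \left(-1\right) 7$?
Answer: $- \frac{3}{2314} \approx -0.0012965$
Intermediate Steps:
$b{\left(u \right)} = - \frac{7}{3}$ ($b{\left(u \right)} = \frac{\left(-1\right) 7}{3} = \frac{1}{3} \left(-7\right) = - \frac{7}{3}$)
$\frac{1}{b{\left(-11 \right)} - 769} = \frac{1}{- \frac{7}{3} - 769} = \frac{1}{- \frac{2314}{3}} = - \frac{3}{2314}$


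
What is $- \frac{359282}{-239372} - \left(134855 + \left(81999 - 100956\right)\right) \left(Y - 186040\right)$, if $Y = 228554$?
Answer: $- \frac{84246762880393}{17098} \approx -4.9273 \cdot 10^{9}$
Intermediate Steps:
$- \frac{359282}{-239372} - \left(134855 + \left(81999 - 100956\right)\right) \left(Y - 186040\right) = - \frac{359282}{-239372} - \left(134855 + \left(81999 - 100956\right)\right) \left(228554 - 186040\right) = \left(-359282\right) \left(- \frac{1}{239372}\right) - \left(134855 - 18957\right) 42514 = \frac{25663}{17098} - 115898 \cdot 42514 = \frac{25663}{17098} - 4927287572 = - \frac{84246762880393}{17098}$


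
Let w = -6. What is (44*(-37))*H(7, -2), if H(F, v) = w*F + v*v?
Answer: 61864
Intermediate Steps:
H(F, v) = v² - 6*F (H(F, v) = -6*F + v*v = -6*F + v² = v² - 6*F)
(44*(-37))*H(7, -2) = (44*(-37))*((-2)² - 6*7) = -1628*(4 - 42) = -1628*(-38) = 61864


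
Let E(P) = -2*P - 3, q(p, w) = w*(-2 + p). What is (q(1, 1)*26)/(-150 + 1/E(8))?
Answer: 494/2851 ≈ 0.17327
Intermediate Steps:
E(P) = -3 - 2*P
(q(1, 1)*26)/(-150 + 1/E(8)) = ((1*(-2 + 1))*26)/(-150 + 1/(-3 - 2*8)) = ((1*(-1))*26)/(-150 + 1/(-3 - 16)) = (-1*26)/(-150 + 1/(-19)) = -26/(-150 - 1/19) = -26/(-2851/19) = -26*(-19/2851) = 494/2851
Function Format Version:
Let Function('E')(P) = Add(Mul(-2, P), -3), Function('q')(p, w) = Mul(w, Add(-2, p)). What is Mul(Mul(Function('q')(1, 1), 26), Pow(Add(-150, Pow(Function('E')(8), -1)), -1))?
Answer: Rational(494, 2851) ≈ 0.17327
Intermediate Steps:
Function('E')(P) = Add(-3, Mul(-2, P))
Mul(Mul(Function('q')(1, 1), 26), Pow(Add(-150, Pow(Function('E')(8), -1)), -1)) = Mul(Mul(Mul(1, Add(-2, 1)), 26), Pow(Add(-150, Pow(Add(-3, Mul(-2, 8)), -1)), -1)) = Mul(Mul(Mul(1, -1), 26), Pow(Add(-150, Pow(Add(-3, -16), -1)), -1)) = Mul(Mul(-1, 26), Pow(Add(-150, Pow(-19, -1)), -1)) = Mul(-26, Pow(Add(-150, Rational(-1, 19)), -1)) = Mul(-26, Pow(Rational(-2851, 19), -1)) = Mul(-26, Rational(-19, 2851)) = Rational(494, 2851)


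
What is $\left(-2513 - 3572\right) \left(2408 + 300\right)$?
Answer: $-16478180$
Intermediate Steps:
$\left(-2513 - 3572\right) \left(2408 + 300\right) = \left(-6085\right) 2708 = -16478180$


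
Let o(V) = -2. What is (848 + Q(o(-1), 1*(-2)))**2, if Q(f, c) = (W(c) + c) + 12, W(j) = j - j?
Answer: 736164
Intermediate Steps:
W(j) = 0
Q(f, c) = 12 + c (Q(f, c) = (0 + c) + 12 = c + 12 = 12 + c)
(848 + Q(o(-1), 1*(-2)))**2 = (848 + (12 + 1*(-2)))**2 = (848 + (12 - 2))**2 = (848 + 10)**2 = 858**2 = 736164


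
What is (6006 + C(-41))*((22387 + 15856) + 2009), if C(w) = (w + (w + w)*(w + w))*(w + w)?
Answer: -21816584000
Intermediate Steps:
C(w) = 2*w*(w + 4*w²) (C(w) = (w + (2*w)*(2*w))*(2*w) = (w + 4*w²)*(2*w) = 2*w*(w + 4*w²))
(6006 + C(-41))*((22387 + 15856) + 2009) = (6006 + (-41)²*(2 + 8*(-41)))*((22387 + 15856) + 2009) = (6006 + 1681*(2 - 328))*(38243 + 2009) = (6006 + 1681*(-326))*40252 = (6006 - 548006)*40252 = -542000*40252 = -21816584000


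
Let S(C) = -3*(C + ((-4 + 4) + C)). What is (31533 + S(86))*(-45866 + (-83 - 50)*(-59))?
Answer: -1179235323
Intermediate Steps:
S(C) = -6*C (S(C) = -3*(C + (0 + C)) = -3*(C + C) = -6*C)
(31533 + S(86))*(-45866 + (-83 - 50)*(-59)) = (31533 - 6*86)*(-45866 + (-83 - 50)*(-59)) = (31533 - 516)*(-45866 - 133*(-59)) = 31017*(-45866 + 7847) = 31017*(-38019) = -1179235323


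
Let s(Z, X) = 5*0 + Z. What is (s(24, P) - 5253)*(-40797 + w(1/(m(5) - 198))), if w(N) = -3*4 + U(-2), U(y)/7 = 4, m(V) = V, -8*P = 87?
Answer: 213243849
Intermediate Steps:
P = -87/8 (P = -⅛*87 = -87/8 ≈ -10.875)
U(y) = 28 (U(y) = 7*4 = 28)
s(Z, X) = Z (s(Z, X) = 0 + Z = Z)
w(N) = 16 (w(N) = -3*4 + 28 = -12 + 28 = 16)
(s(24, P) - 5253)*(-40797 + w(1/(m(5) - 198))) = (24 - 5253)*(-40797 + 16) = -5229*(-40781) = 213243849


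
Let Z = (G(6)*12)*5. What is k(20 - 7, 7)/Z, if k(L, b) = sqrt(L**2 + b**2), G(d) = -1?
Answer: -sqrt(218)/60 ≈ -0.24608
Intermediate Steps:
Z = -60 (Z = -1*12*5 = -12*5 = -60)
k(20 - 7, 7)/Z = sqrt((20 - 7)**2 + 7**2)/(-60) = sqrt(13**2 + 49)*(-1/60) = sqrt(169 + 49)*(-1/60) = sqrt(218)*(-1/60) = -sqrt(218)/60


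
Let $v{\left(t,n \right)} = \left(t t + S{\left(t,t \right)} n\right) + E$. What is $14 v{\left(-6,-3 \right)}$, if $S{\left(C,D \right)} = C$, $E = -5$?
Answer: $686$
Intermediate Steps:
$v{\left(t,n \right)} = -5 + t^{2} + n t$ ($v{\left(t,n \right)} = \left(t t + t n\right) - 5 = \left(t^{2} + n t\right) - 5 = -5 + t^{2} + n t$)
$14 v{\left(-6,-3 \right)} = 14 \left(-5 + \left(-6\right)^{2} - -18\right) = 14 \left(-5 + 36 + 18\right) = 14 \cdot 49 = 686$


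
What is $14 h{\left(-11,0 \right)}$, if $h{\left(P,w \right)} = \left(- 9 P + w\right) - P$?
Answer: $1540$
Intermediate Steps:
$h{\left(P,w \right)} = w - 10 P$ ($h{\left(P,w \right)} = \left(w - 9 P\right) - P = w - 10 P$)
$14 h{\left(-11,0 \right)} = 14 \left(0 - -110\right) = 14 \left(0 + 110\right) = 14 \cdot 110 = 1540$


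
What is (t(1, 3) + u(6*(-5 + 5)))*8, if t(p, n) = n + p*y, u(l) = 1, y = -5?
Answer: -8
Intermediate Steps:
t(p, n) = n - 5*p (t(p, n) = n + p*(-5) = n - 5*p)
(t(1, 3) + u(6*(-5 + 5)))*8 = ((3 - 5*1) + 1)*8 = ((3 - 5) + 1)*8 = (-2 + 1)*8 = -1*8 = -8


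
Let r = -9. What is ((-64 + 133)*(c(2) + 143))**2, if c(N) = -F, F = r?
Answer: 109998144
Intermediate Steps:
F = -9
c(N) = 9 (c(N) = -1*(-9) = 9)
((-64 + 133)*(c(2) + 143))**2 = ((-64 + 133)*(9 + 143))**2 = (69*152)**2 = 10488**2 = 109998144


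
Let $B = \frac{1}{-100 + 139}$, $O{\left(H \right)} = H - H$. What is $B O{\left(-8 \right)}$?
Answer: $0$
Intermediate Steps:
$O{\left(H \right)} = 0$
$B = \frac{1}{39} \approx 0.025641$
$B O{\left(-8 \right)} = \frac{1}{39} \cdot 0 = 0$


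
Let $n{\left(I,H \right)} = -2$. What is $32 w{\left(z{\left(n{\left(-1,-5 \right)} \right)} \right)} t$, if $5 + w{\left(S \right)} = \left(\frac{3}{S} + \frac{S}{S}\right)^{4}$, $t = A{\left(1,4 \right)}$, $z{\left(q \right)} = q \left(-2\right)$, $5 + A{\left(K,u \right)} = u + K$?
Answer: $0$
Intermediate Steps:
$A{\left(K,u \right)} = -5 + K + u$ ($A{\left(K,u \right)} = -5 + \left(u + K\right) = -5 + \left(K + u\right) = -5 + K + u$)
$z{\left(q \right)} = - 2 q$
$t = 0$ ($t = -5 + 1 + 4 = 0$)
$w{\left(S \right)} = -5 + \left(1 + \frac{3}{S}\right)^{4}$ ($w{\left(S \right)} = -5 + \left(\frac{3}{S} + \frac{S}{S}\right)^{4} = -5 + \left(\frac{3}{S} + 1\right)^{4} = -5 + \left(1 + \frac{3}{S}\right)^{4}$)
$32 w{\left(z{\left(n{\left(-1,-5 \right)} \right)} \right)} t = 32 \left(-5 + \frac{\left(3 - -4\right)^{4}}{256}\right) 0 = 32 \left(-5 + \frac{\left(3 + 4\right)^{4}}{256}\right) 0 = 32 \left(-5 + \frac{7^{4}}{256}\right) 0 = 32 \left(-5 + \frac{1}{256} \cdot 2401\right) 0 = 32 \left(-5 + \frac{2401}{256}\right) 0 = 32 \cdot \frac{1121}{256} \cdot 0 = \frac{1121}{8} \cdot 0 = 0$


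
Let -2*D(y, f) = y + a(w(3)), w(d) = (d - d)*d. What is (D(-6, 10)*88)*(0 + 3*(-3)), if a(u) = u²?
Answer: -2376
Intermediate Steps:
w(d) = 0 (w(d) = 0*d = 0)
D(y, f) = -y/2 (D(y, f) = -(y + 0²)/2 = -(y + 0)/2 = -y/2)
(D(-6, 10)*88)*(0 + 3*(-3)) = (-½*(-6)*88)*(0 + 3*(-3)) = (3*88)*(0 - 9) = 264*(-9) = -2376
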